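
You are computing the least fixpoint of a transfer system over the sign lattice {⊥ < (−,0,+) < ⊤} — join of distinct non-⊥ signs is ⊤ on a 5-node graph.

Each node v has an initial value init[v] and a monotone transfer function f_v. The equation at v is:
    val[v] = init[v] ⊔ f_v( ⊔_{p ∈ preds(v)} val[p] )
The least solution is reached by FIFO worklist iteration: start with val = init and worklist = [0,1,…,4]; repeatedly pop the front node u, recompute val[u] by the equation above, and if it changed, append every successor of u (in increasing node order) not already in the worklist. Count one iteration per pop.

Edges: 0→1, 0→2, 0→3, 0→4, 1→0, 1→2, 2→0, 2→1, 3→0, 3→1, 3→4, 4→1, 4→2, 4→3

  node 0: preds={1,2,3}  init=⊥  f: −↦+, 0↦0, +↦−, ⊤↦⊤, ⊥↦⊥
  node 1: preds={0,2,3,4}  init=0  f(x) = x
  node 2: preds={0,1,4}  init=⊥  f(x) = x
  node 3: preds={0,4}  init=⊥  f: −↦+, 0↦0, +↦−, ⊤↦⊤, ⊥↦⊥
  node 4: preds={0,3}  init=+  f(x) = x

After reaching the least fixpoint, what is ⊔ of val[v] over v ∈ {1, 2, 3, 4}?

Worklist (10 pops):
  #1 pop 0: in=0 → 0 (was ⊥); enqueue []
  #2 pop 1: in=⊤ → ⊤ (was 0); enqueue [0]
  #3 pop 2: in=⊤ → ⊤ (was ⊥); enqueue [1]
  #4 pop 3: in=⊤ → ⊤ (was ⊥); enqueue []
  #5 pop 4: in=⊤ → ⊤ (was +); enqueue [2,3]
  #6 pop 0: in=⊤ → ⊤ (was 0); enqueue [4]
  #7 pop 1: in=⊤ → ⊤ (no change)
  #8 pop 2: in=⊤ → ⊤ (no change)
  #9 pop 3: in=⊤ → ⊤ (no change)
  #10 pop 4: in=⊤ → ⊤ (no change)

Fixpoint:
  val[0] = ⊤
  val[1] = ⊤
  val[2] = ⊤
  val[3] = ⊤
  val[4] = ⊤

⊤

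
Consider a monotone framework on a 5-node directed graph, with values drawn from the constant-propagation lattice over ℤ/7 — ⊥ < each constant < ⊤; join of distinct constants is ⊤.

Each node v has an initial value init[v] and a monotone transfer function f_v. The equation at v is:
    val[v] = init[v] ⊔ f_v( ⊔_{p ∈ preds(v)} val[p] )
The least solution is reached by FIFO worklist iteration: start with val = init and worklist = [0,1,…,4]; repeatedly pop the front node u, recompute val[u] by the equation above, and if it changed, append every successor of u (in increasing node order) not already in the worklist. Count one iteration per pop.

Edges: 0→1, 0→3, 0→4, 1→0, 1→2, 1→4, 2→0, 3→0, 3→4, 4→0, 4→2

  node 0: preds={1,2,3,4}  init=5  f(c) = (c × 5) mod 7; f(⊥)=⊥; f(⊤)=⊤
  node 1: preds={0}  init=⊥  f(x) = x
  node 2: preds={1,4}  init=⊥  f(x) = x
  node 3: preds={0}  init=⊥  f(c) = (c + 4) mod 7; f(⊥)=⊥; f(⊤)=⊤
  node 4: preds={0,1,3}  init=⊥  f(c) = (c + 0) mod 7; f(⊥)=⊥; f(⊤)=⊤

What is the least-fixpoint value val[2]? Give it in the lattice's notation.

⊤

Trace (12 dequeues):
  [1] u=0 | in ⊥ | out 5 | ==
  [2] u=1 | in 5 | out 5 | prev ⊥ | push {0}
  [3] u=2 | in 5 | out 5 | prev ⊥ | push {}
  [4] u=3 | in 5 | out 2 | prev ⊥ | push {}
  [5] u=4 | in ⊤ | out ⊤ | prev ⊥ | push {2}
  [6] u=0 | in ⊤ | out ⊤ | prev 5 | push {1,3,4}
  [7] u=2 | in ⊤ | out ⊤ | prev 5 | push {0}
  [8] u=1 | in ⊤ | out ⊤ | prev 5 | push {2}
  [9] u=3 | in ⊤ | out ⊤ | prev 2 | push {}
  [10] u=4 | in ⊤ | out ⊤ | ==
  [11] u=0 | in ⊤ | out ⊤ | ==
  [12] u=2 | in ⊤ | out ⊤ | ==

Converged values:
  [0] ⊤
  [1] ⊤
  [2] ⊤
  [3] ⊤
  [4] ⊤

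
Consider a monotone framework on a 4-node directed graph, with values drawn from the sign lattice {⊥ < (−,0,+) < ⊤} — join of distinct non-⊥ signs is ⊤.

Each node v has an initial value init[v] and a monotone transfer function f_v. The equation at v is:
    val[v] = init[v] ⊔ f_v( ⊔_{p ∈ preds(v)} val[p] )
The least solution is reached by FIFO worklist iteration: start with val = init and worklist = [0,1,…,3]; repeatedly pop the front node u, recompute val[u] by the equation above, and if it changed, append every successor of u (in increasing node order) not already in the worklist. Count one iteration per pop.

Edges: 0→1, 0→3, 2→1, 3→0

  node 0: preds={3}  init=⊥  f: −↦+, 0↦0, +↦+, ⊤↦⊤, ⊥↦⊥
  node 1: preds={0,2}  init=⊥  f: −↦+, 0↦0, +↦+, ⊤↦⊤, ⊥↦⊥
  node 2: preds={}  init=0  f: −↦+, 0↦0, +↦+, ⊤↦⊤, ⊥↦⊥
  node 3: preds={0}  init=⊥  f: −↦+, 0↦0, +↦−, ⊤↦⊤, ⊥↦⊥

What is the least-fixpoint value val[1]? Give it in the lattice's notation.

Worklist (4 pops):
  #1 pop 0: in=⊥ → ⊥ (no change)
  #2 pop 1: in=0 → 0 (was ⊥); enqueue []
  #3 pop 2: in=⊥ → 0 (no change)
  #4 pop 3: in=⊥ → ⊥ (no change)

Fixpoint:
  val[0] = ⊥
  val[1] = 0
  val[2] = 0
  val[3] = ⊥

0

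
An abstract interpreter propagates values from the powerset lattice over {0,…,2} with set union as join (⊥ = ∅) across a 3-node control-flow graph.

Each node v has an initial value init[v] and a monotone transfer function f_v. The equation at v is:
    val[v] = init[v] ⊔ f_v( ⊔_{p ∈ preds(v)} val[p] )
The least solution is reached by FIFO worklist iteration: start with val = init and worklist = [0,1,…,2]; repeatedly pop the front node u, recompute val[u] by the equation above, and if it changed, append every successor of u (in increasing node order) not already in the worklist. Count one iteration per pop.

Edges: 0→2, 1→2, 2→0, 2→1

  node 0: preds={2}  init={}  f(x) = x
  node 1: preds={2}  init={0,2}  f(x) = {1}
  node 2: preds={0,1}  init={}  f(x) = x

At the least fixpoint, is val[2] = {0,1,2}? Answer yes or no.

yes

Trace (6 dequeues):
  [1] u=0 | in {} | out {} | ==
  [2] u=1 | in {} | out {0,1,2} | prev {0,2} | push {}
  [3] u=2 | in {0,1,2} | out {0,1,2} | prev {} | push {0,1}
  [4] u=0 | in {0,1,2} | out {0,1,2} | prev {} | push {2}
  [5] u=1 | in {0,1,2} | out {0,1,2} | ==
  [6] u=2 | in {0,1,2} | out {0,1,2} | ==

Converged values:
  [0] {0,1,2}
  [1] {0,1,2}
  [2] {0,1,2}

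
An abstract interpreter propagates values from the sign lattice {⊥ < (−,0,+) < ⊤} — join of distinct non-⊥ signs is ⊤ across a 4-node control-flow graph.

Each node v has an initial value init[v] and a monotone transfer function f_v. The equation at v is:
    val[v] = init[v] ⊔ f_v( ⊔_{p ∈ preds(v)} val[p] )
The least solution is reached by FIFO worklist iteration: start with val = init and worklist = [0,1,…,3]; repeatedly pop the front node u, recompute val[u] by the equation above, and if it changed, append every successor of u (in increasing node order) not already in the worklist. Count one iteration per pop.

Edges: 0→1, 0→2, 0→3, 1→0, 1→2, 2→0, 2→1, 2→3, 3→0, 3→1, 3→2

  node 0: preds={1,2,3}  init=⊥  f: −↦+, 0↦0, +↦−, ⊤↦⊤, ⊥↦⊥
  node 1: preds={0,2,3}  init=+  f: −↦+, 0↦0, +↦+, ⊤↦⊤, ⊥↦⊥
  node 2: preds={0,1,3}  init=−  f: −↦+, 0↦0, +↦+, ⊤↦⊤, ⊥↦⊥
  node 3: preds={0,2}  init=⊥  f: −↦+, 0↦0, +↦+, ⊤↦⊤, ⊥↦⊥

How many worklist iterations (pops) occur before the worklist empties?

7

Worklist (7 pops):
  #1 pop 0: in=⊤ → ⊤ (was ⊥); enqueue []
  #2 pop 1: in=⊤ → ⊤ (was +); enqueue [0]
  #3 pop 2: in=⊤ → ⊤ (was −); enqueue [1]
  #4 pop 3: in=⊤ → ⊤ (was ⊥); enqueue [2]
  #5 pop 0: in=⊤ → ⊤ (no change)
  #6 pop 1: in=⊤ → ⊤ (no change)
  #7 pop 2: in=⊤ → ⊤ (no change)

Fixpoint:
  val[0] = ⊤
  val[1] = ⊤
  val[2] = ⊤
  val[3] = ⊤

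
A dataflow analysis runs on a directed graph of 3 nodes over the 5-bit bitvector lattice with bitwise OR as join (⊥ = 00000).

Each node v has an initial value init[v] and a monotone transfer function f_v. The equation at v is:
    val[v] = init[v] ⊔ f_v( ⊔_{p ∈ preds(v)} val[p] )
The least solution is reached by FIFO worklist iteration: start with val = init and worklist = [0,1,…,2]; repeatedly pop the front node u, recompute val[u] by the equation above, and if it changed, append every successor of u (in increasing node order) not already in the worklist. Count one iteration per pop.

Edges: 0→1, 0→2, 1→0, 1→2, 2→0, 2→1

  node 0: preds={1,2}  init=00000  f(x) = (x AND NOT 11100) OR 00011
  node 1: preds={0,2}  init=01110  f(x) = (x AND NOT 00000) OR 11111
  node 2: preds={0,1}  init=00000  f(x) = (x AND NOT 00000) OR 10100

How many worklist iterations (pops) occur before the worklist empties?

5

Trace (5 dequeues):
  [1] u=0 | in 01110 | out 00011 | prev 00000 | push {}
  [2] u=1 | in 00011 | out 11111 | prev 01110 | push {0}
  [3] u=2 | in 11111 | out 11111 | prev 00000 | push {1}
  [4] u=0 | in 11111 | out 00011 | ==
  [5] u=1 | in 11111 | out 11111 | ==

Converged values:
  [0] 00011
  [1] 11111
  [2] 11111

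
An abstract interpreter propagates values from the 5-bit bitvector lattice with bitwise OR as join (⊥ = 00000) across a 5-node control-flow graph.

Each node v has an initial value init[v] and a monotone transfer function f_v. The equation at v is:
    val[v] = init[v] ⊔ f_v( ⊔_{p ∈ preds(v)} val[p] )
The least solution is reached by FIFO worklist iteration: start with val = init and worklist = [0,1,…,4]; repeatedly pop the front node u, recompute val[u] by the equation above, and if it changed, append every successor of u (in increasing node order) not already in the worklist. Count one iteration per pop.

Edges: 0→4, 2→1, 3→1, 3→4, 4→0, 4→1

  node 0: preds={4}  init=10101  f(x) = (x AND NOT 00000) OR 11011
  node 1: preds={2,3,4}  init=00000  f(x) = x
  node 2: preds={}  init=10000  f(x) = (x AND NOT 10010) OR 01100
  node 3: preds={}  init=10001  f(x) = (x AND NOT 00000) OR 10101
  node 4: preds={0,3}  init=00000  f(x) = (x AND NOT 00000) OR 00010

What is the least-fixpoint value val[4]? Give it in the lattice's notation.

Iteration log — 7 steps:
  step 1. node 0  ⊔preds=00000  new=11111  old=10101  +wl: 
  step 2. node 1  ⊔preds=10001  new=10001  old=00000  +wl: 
  step 3. node 2  ⊔preds=00000  new=11100  old=10000  +wl: 1
  step 4. node 3  ⊔preds=00000  new=10101  old=10001  +wl: 
  step 5. node 4  ⊔preds=11111  new=11111  old=00000  +wl: 0
  step 6. node 1  ⊔preds=11111  new=11111  old=10001  +wl: 
  step 7. node 0  ⊔preds=11111  new=11111  stable

Least fixpoint reached:
  node 0: 11111
  node 1: 11111
  node 2: 11100
  node 3: 10101
  node 4: 11111

11111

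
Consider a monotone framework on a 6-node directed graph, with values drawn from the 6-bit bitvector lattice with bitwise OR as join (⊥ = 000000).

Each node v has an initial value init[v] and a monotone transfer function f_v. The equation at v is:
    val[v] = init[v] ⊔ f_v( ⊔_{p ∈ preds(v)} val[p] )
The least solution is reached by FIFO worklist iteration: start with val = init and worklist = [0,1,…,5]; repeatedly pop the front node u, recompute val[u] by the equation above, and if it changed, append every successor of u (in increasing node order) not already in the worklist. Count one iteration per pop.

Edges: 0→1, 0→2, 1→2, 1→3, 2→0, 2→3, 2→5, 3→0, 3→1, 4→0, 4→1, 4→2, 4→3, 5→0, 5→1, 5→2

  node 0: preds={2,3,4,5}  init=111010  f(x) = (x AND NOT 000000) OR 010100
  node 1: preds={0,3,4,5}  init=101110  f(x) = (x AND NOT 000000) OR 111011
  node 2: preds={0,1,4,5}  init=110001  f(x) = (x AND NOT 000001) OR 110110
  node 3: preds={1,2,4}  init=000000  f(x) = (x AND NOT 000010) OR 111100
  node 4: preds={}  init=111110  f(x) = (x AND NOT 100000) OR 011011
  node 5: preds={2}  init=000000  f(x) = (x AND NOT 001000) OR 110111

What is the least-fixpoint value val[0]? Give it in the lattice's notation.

111111

Trace (10 dequeues):
  [1] u=0 | in 111111 | out 111111 | prev 111010 | push {}
  [2] u=1 | in 111111 | out 111111 | prev 101110 | push {}
  [3] u=2 | in 111111 | out 111111 | prev 110001 | push {0}
  [4] u=3 | in 111111 | out 111101 | prev 000000 | push {1}
  [5] u=4 | in 000000 | out 111111 | prev 111110 | push {2,3}
  [6] u=5 | in 111111 | out 110111 | prev 000000 | push {}
  [7] u=0 | in 111111 | out 111111 | ==
  [8] u=1 | in 111111 | out 111111 | ==
  [9] u=2 | in 111111 | out 111111 | ==
  [10] u=3 | in 111111 | out 111101 | ==

Converged values:
  [0] 111111
  [1] 111111
  [2] 111111
  [3] 111101
  [4] 111111
  [5] 110111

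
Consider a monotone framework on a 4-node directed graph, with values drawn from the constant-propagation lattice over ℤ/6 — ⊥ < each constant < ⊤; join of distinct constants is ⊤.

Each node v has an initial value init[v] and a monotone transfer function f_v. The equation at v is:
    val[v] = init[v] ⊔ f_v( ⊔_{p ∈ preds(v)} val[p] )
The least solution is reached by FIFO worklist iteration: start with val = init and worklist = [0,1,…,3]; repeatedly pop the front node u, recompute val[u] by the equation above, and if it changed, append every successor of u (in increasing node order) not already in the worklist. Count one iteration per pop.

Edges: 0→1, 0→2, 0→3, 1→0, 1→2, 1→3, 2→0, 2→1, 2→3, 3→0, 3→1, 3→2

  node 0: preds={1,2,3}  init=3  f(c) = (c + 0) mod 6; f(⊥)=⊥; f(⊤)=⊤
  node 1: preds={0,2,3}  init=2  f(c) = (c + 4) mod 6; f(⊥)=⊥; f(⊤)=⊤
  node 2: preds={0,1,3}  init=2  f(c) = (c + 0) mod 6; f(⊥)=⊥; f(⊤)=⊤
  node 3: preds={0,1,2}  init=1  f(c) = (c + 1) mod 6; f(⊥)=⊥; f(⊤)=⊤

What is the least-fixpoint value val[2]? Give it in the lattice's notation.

⊤

Iteration log — 7 steps:
  step 1. node 0  ⊔preds=⊤  new=⊤  old=3  +wl: 
  step 2. node 1  ⊔preds=⊤  new=⊤  old=2  +wl: 0
  step 3. node 2  ⊔preds=⊤  new=⊤  old=2  +wl: 1
  step 4. node 3  ⊔preds=⊤  new=⊤  old=1  +wl: 2
  step 5. node 0  ⊔preds=⊤  new=⊤  stable
  step 6. node 1  ⊔preds=⊤  new=⊤  stable
  step 7. node 2  ⊔preds=⊤  new=⊤  stable

Least fixpoint reached:
  node 0: ⊤
  node 1: ⊤
  node 2: ⊤
  node 3: ⊤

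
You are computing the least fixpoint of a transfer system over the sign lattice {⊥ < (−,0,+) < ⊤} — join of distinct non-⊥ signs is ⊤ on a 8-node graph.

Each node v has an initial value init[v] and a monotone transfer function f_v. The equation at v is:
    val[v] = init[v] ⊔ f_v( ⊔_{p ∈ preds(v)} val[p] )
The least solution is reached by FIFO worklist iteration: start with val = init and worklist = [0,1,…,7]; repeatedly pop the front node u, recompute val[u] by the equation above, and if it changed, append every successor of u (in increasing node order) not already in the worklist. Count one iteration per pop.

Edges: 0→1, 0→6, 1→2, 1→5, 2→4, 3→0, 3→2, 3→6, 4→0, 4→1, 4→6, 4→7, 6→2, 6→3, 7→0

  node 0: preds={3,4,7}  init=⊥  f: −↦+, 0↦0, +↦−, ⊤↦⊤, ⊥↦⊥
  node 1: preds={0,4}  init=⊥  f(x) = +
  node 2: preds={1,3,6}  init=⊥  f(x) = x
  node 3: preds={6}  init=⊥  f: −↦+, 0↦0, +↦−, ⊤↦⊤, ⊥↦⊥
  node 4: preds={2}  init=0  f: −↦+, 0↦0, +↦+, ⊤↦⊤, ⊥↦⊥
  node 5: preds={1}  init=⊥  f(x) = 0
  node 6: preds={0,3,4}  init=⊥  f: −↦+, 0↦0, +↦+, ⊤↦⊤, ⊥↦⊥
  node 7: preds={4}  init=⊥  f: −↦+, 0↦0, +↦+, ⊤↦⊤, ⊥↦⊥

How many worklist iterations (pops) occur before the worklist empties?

16

Iteration log — 16 steps:
  step 1. node 0  ⊔preds=0  new=0  old=⊥  +wl: 
  step 2. node 1  ⊔preds=0  new=+  old=⊥  +wl: 
  step 3. node 2  ⊔preds=+  new=+  old=⊥  +wl: 
  step 4. node 3  ⊔preds=⊥  new=⊥  stable
  step 5. node 4  ⊔preds=+  new=⊤  old=0  +wl: 0,1
  step 6. node 5  ⊔preds=+  new=0  old=⊥  +wl: 
  step 7. node 6  ⊔preds=⊤  new=⊤  old=⊥  +wl: 2,3
  step 8. node 7  ⊔preds=⊤  new=⊤  old=⊥  +wl: 
  step 9. node 0  ⊔preds=⊤  new=⊤  old=0  +wl: 6
  step 10. node 1  ⊔preds=⊤  new=+  stable
  step 11. node 2  ⊔preds=⊤  new=⊤  old=+  +wl: 4
  step 12. node 3  ⊔preds=⊤  new=⊤  old=⊥  +wl: 0,2
  step 13. node 6  ⊔preds=⊤  new=⊤  stable
  step 14. node 4  ⊔preds=⊤  new=⊤  stable
  step 15. node 0  ⊔preds=⊤  new=⊤  stable
  step 16. node 2  ⊔preds=⊤  new=⊤  stable

Least fixpoint reached:
  node 0: ⊤
  node 1: +
  node 2: ⊤
  node 3: ⊤
  node 4: ⊤
  node 5: 0
  node 6: ⊤
  node 7: ⊤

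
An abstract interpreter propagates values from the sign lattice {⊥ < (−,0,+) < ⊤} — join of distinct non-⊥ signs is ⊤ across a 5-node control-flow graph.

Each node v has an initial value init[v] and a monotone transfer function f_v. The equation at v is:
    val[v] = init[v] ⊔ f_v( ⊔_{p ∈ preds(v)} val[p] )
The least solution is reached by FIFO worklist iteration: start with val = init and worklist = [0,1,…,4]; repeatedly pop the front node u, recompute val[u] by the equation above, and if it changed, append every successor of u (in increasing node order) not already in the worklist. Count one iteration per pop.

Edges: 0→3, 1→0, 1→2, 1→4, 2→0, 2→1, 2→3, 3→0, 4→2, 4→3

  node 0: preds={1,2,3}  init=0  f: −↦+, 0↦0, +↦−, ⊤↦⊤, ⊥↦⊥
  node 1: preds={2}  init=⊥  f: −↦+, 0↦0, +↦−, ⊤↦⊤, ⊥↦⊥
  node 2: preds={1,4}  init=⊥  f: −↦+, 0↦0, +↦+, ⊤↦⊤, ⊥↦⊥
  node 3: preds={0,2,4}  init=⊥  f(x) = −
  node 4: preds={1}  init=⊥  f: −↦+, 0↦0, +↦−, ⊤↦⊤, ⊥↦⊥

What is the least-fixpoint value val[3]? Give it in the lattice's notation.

−

Worklist (7 pops):
  #1 pop 0: in=⊥ → 0 (no change)
  #2 pop 1: in=⊥ → ⊥ (no change)
  #3 pop 2: in=⊥ → ⊥ (no change)
  #4 pop 3: in=0 → − (was ⊥); enqueue [0]
  #5 pop 4: in=⊥ → ⊥ (no change)
  #6 pop 0: in=− → ⊤ (was 0); enqueue [3]
  #7 pop 3: in=⊤ → − (no change)

Fixpoint:
  val[0] = ⊤
  val[1] = ⊥
  val[2] = ⊥
  val[3] = −
  val[4] = ⊥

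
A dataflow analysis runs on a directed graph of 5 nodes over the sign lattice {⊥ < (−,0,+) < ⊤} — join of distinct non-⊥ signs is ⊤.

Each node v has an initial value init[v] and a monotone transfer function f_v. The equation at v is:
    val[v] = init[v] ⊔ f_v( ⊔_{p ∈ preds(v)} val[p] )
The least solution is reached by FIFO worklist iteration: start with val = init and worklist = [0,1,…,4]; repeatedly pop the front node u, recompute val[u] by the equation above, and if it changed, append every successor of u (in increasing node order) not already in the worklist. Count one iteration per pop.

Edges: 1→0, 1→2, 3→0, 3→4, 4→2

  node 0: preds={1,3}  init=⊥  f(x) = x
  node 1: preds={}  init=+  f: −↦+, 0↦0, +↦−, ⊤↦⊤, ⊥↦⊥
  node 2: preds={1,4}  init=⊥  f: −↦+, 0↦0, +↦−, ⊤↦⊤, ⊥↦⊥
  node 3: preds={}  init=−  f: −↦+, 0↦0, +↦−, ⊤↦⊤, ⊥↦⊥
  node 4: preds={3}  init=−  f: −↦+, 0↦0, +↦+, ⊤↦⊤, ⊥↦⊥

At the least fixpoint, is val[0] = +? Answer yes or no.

no

Worklist (6 pops):
  #1 pop 0: in=⊤ → ⊤ (was ⊥); enqueue []
  #2 pop 1: in=⊥ → + (no change)
  #3 pop 2: in=⊤ → ⊤ (was ⊥); enqueue []
  #4 pop 3: in=⊥ → − (no change)
  #5 pop 4: in=− → ⊤ (was −); enqueue [2]
  #6 pop 2: in=⊤ → ⊤ (no change)

Fixpoint:
  val[0] = ⊤
  val[1] = +
  val[2] = ⊤
  val[3] = −
  val[4] = ⊤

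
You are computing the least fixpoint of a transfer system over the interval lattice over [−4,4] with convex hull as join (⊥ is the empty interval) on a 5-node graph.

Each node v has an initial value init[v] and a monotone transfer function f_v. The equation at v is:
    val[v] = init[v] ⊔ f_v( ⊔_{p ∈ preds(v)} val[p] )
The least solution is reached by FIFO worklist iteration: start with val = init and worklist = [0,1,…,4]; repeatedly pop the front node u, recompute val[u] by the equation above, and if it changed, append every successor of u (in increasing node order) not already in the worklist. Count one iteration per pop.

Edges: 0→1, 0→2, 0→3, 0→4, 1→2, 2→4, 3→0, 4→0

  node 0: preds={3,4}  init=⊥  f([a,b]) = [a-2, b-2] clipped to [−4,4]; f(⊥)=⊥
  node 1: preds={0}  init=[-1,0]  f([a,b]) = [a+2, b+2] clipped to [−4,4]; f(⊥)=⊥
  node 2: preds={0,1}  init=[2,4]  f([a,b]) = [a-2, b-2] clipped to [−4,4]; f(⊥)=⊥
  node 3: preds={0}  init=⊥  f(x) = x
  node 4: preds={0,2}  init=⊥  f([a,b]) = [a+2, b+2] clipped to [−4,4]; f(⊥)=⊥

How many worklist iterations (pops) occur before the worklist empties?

16

Trace (16 dequeues):
  [1] u=0 | in ⊥ | out ⊥ | ==
  [2] u=1 | in ⊥ | out [-1,0] | ==
  [3] u=2 | in [-1,0] | out [-3,4] | prev [2,4] | push {}
  [4] u=3 | in ⊥ | out ⊥ | ==
  [5] u=4 | in [-3,4] | out [-1,4] | prev ⊥ | push {0}
  [6] u=0 | in [-1,4] | out [-3,2] | prev ⊥ | push {1,2,3,4}
  [7] u=1 | in [-3,2] | out [-1,4] | prev [-1,0] | push {}
  [8] u=2 | in [-3,4] | out [-4,4] | prev [-3,4] | push {}
  [9] u=3 | in [-3,2] | out [-3,2] | prev ⊥ | push {0}
  [10] u=4 | in [-4,4] | out [-2,4] | prev [-1,4] | push {}
  [11] u=0 | in [-3,4] | out [-4,2] | prev [-3,2] | push {1,2,3,4}
  [12] u=1 | in [-4,2] | out [-2,4] | prev [-1,4] | push {}
  [13] u=2 | in [-4,4] | out [-4,4] | ==
  [14] u=3 | in [-4,2] | out [-4,2] | prev [-3,2] | push {0}
  [15] u=4 | in [-4,4] | out [-2,4] | ==
  [16] u=0 | in [-4,4] | out [-4,2] | ==

Converged values:
  [0] [-4,2]
  [1] [-2,4]
  [2] [-4,4]
  [3] [-4,2]
  [4] [-2,4]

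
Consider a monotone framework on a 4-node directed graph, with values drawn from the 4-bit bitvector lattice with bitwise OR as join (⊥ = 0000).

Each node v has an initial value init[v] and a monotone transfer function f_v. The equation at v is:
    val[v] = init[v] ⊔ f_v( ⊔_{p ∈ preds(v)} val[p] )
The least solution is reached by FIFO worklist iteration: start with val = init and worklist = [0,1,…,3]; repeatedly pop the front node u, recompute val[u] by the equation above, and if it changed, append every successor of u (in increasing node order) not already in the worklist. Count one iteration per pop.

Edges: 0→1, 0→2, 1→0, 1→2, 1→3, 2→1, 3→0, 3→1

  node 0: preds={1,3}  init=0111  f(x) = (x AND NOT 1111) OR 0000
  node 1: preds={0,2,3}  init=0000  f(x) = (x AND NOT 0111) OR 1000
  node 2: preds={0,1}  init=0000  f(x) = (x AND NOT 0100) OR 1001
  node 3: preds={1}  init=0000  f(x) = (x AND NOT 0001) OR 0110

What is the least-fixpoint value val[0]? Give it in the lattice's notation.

0111

Trace (6 dequeues):
  [1] u=0 | in 0000 | out 0111 | ==
  [2] u=1 | in 0111 | out 1000 | prev 0000 | push {0}
  [3] u=2 | in 1111 | out 1011 | prev 0000 | push {1}
  [4] u=3 | in 1000 | out 1110 | prev 0000 | push {}
  [5] u=0 | in 1110 | out 0111 | ==
  [6] u=1 | in 1111 | out 1000 | ==

Converged values:
  [0] 0111
  [1] 1000
  [2] 1011
  [3] 1110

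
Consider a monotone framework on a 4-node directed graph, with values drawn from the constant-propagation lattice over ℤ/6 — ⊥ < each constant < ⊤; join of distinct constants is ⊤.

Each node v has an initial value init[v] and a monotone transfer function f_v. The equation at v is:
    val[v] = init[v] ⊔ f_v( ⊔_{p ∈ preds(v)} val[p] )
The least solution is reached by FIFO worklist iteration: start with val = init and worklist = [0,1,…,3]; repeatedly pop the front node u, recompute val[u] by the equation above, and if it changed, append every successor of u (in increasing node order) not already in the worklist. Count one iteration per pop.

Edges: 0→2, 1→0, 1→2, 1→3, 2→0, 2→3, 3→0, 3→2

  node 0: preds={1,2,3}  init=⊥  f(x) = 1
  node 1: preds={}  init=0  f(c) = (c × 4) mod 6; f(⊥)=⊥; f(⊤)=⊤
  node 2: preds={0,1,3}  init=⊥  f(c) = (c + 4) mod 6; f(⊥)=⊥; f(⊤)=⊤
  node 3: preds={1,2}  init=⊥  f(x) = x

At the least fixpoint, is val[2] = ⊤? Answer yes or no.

Worklist (6 pops):
  #1 pop 0: in=0 → 1 (was ⊥); enqueue []
  #2 pop 1: in=⊥ → 0 (no change)
  #3 pop 2: in=⊤ → ⊤ (was ⊥); enqueue [0]
  #4 pop 3: in=⊤ → ⊤ (was ⊥); enqueue [2]
  #5 pop 0: in=⊤ → 1 (no change)
  #6 pop 2: in=⊤ → ⊤ (no change)

Fixpoint:
  val[0] = 1
  val[1] = 0
  val[2] = ⊤
  val[3] = ⊤

yes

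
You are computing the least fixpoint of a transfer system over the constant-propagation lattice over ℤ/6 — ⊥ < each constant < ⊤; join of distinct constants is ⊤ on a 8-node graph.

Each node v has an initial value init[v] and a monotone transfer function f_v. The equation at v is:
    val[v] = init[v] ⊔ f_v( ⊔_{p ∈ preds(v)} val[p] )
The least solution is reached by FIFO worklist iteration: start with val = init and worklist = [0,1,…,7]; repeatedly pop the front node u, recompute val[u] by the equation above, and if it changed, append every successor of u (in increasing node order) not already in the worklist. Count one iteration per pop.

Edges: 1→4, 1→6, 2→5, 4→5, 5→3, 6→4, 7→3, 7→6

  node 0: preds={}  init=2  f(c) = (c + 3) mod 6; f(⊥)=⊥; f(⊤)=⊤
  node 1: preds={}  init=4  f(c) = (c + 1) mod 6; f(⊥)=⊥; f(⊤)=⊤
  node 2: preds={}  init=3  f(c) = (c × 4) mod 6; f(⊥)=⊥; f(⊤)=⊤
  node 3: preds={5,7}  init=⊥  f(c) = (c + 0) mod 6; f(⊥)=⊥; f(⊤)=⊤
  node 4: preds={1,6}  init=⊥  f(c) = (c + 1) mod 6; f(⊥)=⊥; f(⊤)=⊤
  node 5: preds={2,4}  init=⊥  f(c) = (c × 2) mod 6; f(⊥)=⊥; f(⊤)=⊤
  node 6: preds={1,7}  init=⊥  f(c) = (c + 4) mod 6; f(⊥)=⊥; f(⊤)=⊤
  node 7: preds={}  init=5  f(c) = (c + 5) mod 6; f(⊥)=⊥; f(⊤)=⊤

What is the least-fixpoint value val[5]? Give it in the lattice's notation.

⊤

Iteration log — 11 steps:
  step 1. node 0  ⊔preds=⊥  new=2  stable
  step 2. node 1  ⊔preds=⊥  new=4  stable
  step 3. node 2  ⊔preds=⊥  new=3  stable
  step 4. node 3  ⊔preds=5  new=5  old=⊥  +wl: 
  step 5. node 4  ⊔preds=4  new=5  old=⊥  +wl: 
  step 6. node 5  ⊔preds=⊤  new=⊤  old=⊥  +wl: 3
  step 7. node 6  ⊔preds=⊤  new=⊤  old=⊥  +wl: 4
  step 8. node 7  ⊔preds=⊥  new=5  stable
  step 9. node 3  ⊔preds=⊤  new=⊤  old=5  +wl: 
  step 10. node 4  ⊔preds=⊤  new=⊤  old=5  +wl: 5
  step 11. node 5  ⊔preds=⊤  new=⊤  stable

Least fixpoint reached:
  node 0: 2
  node 1: 4
  node 2: 3
  node 3: ⊤
  node 4: ⊤
  node 5: ⊤
  node 6: ⊤
  node 7: 5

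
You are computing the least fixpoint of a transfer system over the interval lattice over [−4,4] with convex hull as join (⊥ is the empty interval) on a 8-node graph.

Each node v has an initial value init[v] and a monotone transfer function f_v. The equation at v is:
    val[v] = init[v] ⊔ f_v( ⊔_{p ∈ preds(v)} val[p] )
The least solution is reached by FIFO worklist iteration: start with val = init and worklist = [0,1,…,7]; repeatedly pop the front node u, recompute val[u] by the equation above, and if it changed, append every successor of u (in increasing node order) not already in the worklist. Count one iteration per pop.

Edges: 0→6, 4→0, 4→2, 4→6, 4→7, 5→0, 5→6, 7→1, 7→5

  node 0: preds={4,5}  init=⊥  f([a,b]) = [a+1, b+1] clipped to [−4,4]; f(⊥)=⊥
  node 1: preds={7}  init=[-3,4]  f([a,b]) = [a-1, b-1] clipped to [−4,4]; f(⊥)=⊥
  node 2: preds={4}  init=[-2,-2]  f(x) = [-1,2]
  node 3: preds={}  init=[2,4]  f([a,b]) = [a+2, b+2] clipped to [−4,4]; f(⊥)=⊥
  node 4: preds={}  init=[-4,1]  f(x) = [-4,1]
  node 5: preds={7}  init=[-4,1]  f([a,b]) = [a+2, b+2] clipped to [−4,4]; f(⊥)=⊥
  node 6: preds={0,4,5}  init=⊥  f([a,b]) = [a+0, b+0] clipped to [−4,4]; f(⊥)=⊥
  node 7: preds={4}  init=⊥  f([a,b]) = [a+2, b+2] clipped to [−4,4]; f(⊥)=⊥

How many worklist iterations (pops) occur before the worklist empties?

Iteration log — 12 steps:
  step 1. node 0  ⊔preds=[-4,1]  new=[-3,2]  old=⊥  +wl: 
  step 2. node 1  ⊔preds=⊥  new=[-3,4]  stable
  step 3. node 2  ⊔preds=[-4,1]  new=[-2,2]  old=[-2,-2]  +wl: 
  step 4. node 3  ⊔preds=⊥  new=[2,4]  stable
  step 5. node 4  ⊔preds=⊥  new=[-4,1]  stable
  step 6. node 5  ⊔preds=⊥  new=[-4,1]  stable
  step 7. node 6  ⊔preds=[-4,2]  new=[-4,2]  old=⊥  +wl: 
  step 8. node 7  ⊔preds=[-4,1]  new=[-2,3]  old=⊥  +wl: 1,5
  step 9. node 1  ⊔preds=[-2,3]  new=[-3,4]  stable
  step 10. node 5  ⊔preds=[-2,3]  new=[-4,4]  old=[-4,1]  +wl: 0,6
  step 11. node 0  ⊔preds=[-4,4]  new=[-3,4]  old=[-3,2]  +wl: 
  step 12. node 6  ⊔preds=[-4,4]  new=[-4,4]  old=[-4,2]  +wl: 

Least fixpoint reached:
  node 0: [-3,4]
  node 1: [-3,4]
  node 2: [-2,2]
  node 3: [2,4]
  node 4: [-4,1]
  node 5: [-4,4]
  node 6: [-4,4]
  node 7: [-2,3]

12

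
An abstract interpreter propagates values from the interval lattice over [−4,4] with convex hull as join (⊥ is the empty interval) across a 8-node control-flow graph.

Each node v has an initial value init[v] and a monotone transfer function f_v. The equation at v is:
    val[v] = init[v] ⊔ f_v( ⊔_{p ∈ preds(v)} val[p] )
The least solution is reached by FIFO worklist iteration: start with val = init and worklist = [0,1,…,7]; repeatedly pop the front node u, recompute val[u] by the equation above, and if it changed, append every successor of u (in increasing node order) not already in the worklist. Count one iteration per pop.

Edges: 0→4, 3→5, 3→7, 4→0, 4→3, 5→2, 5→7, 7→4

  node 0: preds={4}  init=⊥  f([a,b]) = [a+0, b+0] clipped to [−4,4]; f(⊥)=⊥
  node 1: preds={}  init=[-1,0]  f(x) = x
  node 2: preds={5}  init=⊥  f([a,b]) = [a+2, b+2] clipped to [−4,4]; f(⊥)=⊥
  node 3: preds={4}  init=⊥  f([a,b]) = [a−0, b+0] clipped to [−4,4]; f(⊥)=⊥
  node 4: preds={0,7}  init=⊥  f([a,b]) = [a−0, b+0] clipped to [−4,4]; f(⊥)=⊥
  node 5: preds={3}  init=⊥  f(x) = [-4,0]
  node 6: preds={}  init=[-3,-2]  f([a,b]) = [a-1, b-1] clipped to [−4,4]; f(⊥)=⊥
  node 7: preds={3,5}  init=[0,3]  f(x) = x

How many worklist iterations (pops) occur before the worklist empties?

Iteration log — 19 steps:
  step 1. node 0  ⊔preds=⊥  new=⊥  stable
  step 2. node 1  ⊔preds=⊥  new=[-1,0]  stable
  step 3. node 2  ⊔preds=⊥  new=⊥  stable
  step 4. node 3  ⊔preds=⊥  new=⊥  stable
  step 5. node 4  ⊔preds=[0,3]  new=[0,3]  old=⊥  +wl: 0,3
  step 6. node 5  ⊔preds=⊥  new=[-4,0]  old=⊥  +wl: 2
  step 7. node 6  ⊔preds=⊥  new=[-3,-2]  stable
  step 8. node 7  ⊔preds=[-4,0]  new=[-4,3]  old=[0,3]  +wl: 4
  step 9. node 0  ⊔preds=[0,3]  new=[0,3]  old=⊥  +wl: 
  step 10. node 3  ⊔preds=[0,3]  new=[0,3]  old=⊥  +wl: 5,7
  step 11. node 2  ⊔preds=[-4,0]  new=[-2,2]  old=⊥  +wl: 
  step 12. node 4  ⊔preds=[-4,3]  new=[-4,3]  old=[0,3]  +wl: 0,3
  step 13. node 5  ⊔preds=[0,3]  new=[-4,0]  stable
  step 14. node 7  ⊔preds=[-4,3]  new=[-4,3]  stable
  step 15. node 0  ⊔preds=[-4,3]  new=[-4,3]  old=[0,3]  +wl: 4
  step 16. node 3  ⊔preds=[-4,3]  new=[-4,3]  old=[0,3]  +wl: 5,7
  step 17. node 4  ⊔preds=[-4,3]  new=[-4,3]  stable
  step 18. node 5  ⊔preds=[-4,3]  new=[-4,0]  stable
  step 19. node 7  ⊔preds=[-4,3]  new=[-4,3]  stable

Least fixpoint reached:
  node 0: [-4,3]
  node 1: [-1,0]
  node 2: [-2,2]
  node 3: [-4,3]
  node 4: [-4,3]
  node 5: [-4,0]
  node 6: [-3,-2]
  node 7: [-4,3]

19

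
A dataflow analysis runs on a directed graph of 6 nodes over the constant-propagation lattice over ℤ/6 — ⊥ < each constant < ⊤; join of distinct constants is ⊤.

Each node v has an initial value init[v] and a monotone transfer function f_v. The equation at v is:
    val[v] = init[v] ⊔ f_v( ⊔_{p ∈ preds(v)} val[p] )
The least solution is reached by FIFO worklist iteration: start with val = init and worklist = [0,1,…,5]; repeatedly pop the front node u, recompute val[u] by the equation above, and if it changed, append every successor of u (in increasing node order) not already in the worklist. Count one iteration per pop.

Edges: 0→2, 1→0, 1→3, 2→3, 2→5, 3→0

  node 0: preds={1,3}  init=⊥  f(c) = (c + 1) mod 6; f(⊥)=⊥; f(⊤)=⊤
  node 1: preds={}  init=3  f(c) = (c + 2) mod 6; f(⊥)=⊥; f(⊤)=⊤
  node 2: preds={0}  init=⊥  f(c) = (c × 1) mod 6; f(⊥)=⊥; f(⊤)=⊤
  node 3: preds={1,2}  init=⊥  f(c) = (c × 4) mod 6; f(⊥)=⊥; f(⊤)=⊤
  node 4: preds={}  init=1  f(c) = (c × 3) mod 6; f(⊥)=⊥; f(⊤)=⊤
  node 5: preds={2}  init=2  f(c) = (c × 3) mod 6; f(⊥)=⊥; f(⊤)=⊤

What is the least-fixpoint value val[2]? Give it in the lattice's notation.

⊤

Trace (10 dequeues):
  [1] u=0 | in 3 | out 4 | prev ⊥ | push {}
  [2] u=1 | in ⊥ | out 3 | ==
  [3] u=2 | in 4 | out 4 | prev ⊥ | push {}
  [4] u=3 | in ⊤ | out ⊤ | prev ⊥ | push {0}
  [5] u=4 | in ⊥ | out 1 | ==
  [6] u=5 | in 4 | out ⊤ | prev 2 | push {}
  [7] u=0 | in ⊤ | out ⊤ | prev 4 | push {2}
  [8] u=2 | in ⊤ | out ⊤ | prev 4 | push {3,5}
  [9] u=3 | in ⊤ | out ⊤ | ==
  [10] u=5 | in ⊤ | out ⊤ | ==

Converged values:
  [0] ⊤
  [1] 3
  [2] ⊤
  [3] ⊤
  [4] 1
  [5] ⊤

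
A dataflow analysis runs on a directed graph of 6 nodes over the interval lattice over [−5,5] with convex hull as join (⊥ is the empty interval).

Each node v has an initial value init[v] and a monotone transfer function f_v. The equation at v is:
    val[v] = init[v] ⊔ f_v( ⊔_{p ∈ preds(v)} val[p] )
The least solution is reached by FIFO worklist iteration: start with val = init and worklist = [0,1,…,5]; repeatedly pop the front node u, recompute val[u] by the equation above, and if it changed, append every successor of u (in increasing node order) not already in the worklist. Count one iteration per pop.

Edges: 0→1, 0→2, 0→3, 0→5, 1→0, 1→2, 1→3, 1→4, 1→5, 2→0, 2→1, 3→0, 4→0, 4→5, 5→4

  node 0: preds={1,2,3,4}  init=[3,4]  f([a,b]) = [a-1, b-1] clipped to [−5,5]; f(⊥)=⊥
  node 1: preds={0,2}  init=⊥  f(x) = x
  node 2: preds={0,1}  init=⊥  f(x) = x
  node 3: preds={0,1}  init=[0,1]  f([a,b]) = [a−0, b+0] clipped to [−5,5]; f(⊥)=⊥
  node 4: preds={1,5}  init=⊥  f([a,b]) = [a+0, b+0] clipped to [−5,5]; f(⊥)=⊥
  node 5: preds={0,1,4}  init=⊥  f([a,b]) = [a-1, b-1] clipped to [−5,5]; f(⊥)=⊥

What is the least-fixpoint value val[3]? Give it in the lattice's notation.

[-5,4]

Trace (32 dequeues):
  [1] u=0 | in [0,1] | out [-1,4] | prev [3,4] | push {}
  [2] u=1 | in [-1,4] | out [-1,4] | prev ⊥ | push {0}
  [3] u=2 | in [-1,4] | out [-1,4] | prev ⊥ | push {1}
  [4] u=3 | in [-1,4] | out [-1,4] | prev [0,1] | push {}
  [5] u=4 | in [-1,4] | out [-1,4] | prev ⊥ | push {}
  [6] u=5 | in [-1,4] | out [-2,3] | prev ⊥ | push {4}
  [7] u=0 | in [-1,4] | out [-2,4] | prev [-1,4] | push {2,3,5}
  [8] u=1 | in [-2,4] | out [-2,4] | prev [-1,4] | push {0}
  [9] u=4 | in [-2,4] | out [-2,4] | prev [-1,4] | push {}
  [10] u=2 | in [-2,4] | out [-2,4] | prev [-1,4] | push {1}
  [11] u=3 | in [-2,4] | out [-2,4] | prev [-1,4] | push {}
  [12] u=5 | in [-2,4] | out [-3,3] | prev [-2,3] | push {4}
  [13] u=0 | in [-2,4] | out [-3,4] | prev [-2,4] | push {2,3,5}
  [14] u=1 | in [-3,4] | out [-3,4] | prev [-2,4] | push {0}
  [15] u=4 | in [-3,4] | out [-3,4] | prev [-2,4] | push {}
  [16] u=2 | in [-3,4] | out [-3,4] | prev [-2,4] | push {1}
  [17] u=3 | in [-3,4] | out [-3,4] | prev [-2,4] | push {}
  [18] u=5 | in [-3,4] | out [-4,3] | prev [-3,3] | push {4}
  [19] u=0 | in [-3,4] | out [-4,4] | prev [-3,4] | push {2,3,5}
  [20] u=1 | in [-4,4] | out [-4,4] | prev [-3,4] | push {0}
  [21] u=4 | in [-4,4] | out [-4,4] | prev [-3,4] | push {}
  [22] u=2 | in [-4,4] | out [-4,4] | prev [-3,4] | push {1}
  [23] u=3 | in [-4,4] | out [-4,4] | prev [-3,4] | push {}
  [24] u=5 | in [-4,4] | out [-5,3] | prev [-4,3] | push {4}
  [25] u=0 | in [-4,4] | out [-5,4] | prev [-4,4] | push {2,3,5}
  [26] u=1 | in [-5,4] | out [-5,4] | prev [-4,4] | push {0}
  [27] u=4 | in [-5,4] | out [-5,4] | prev [-4,4] | push {}
  [28] u=2 | in [-5,4] | out [-5,4] | prev [-4,4] | push {1}
  [29] u=3 | in [-5,4] | out [-5,4] | prev [-4,4] | push {}
  [30] u=5 | in [-5,4] | out [-5,3] | ==
  [31] u=0 | in [-5,4] | out [-5,4] | ==
  [32] u=1 | in [-5,4] | out [-5,4] | ==

Converged values:
  [0] [-5,4]
  [1] [-5,4]
  [2] [-5,4]
  [3] [-5,4]
  [4] [-5,4]
  [5] [-5,3]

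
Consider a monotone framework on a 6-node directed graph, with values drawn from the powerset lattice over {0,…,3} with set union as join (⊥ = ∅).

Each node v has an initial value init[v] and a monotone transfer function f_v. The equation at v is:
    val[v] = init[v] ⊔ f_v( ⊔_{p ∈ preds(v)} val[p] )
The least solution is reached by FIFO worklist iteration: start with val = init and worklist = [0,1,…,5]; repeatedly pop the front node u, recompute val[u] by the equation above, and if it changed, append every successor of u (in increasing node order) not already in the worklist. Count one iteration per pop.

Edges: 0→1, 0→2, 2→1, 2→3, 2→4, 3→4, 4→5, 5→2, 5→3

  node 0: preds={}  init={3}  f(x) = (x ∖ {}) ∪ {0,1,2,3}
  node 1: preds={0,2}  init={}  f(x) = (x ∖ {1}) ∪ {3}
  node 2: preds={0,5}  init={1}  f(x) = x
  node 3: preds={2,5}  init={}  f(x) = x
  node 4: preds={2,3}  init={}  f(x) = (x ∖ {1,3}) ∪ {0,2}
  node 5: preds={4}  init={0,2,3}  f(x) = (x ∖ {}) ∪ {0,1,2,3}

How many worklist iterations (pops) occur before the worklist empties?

Trace (9 dequeues):
  [1] u=0 | in {} | out {0,1,2,3} | prev {3} | push {}
  [2] u=1 | in {0,1,2,3} | out {0,2,3} | prev {} | push {}
  [3] u=2 | in {0,1,2,3} | out {0,1,2,3} | prev {1} | push {1}
  [4] u=3 | in {0,1,2,3} | out {0,1,2,3} | prev {} | push {}
  [5] u=4 | in {0,1,2,3} | out {0,2} | prev {} | push {}
  [6] u=5 | in {0,2} | out {0,1,2,3} | prev {0,2,3} | push {2,3}
  [7] u=1 | in {0,1,2,3} | out {0,2,3} | ==
  [8] u=2 | in {0,1,2,3} | out {0,1,2,3} | ==
  [9] u=3 | in {0,1,2,3} | out {0,1,2,3} | ==

Converged values:
  [0] {0,1,2,3}
  [1] {0,2,3}
  [2] {0,1,2,3}
  [3] {0,1,2,3}
  [4] {0,2}
  [5] {0,1,2,3}

9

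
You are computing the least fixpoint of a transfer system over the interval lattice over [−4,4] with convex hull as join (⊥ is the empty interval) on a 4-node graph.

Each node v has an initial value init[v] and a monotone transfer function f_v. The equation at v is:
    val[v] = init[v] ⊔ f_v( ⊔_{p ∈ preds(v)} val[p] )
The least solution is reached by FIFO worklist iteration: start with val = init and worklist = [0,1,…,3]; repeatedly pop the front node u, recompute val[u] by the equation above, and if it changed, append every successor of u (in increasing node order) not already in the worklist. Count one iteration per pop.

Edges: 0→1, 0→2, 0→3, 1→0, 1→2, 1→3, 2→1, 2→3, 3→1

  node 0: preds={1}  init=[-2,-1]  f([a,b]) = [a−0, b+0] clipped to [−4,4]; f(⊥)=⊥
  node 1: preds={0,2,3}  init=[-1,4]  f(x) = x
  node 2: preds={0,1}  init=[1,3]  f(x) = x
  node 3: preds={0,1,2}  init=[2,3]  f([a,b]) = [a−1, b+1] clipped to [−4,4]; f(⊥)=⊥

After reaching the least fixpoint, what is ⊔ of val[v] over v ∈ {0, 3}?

[-4,4]

Worklist (14 pops):
  #1 pop 0: in=[-1,4] → [-2,4] (was [-2,-1]); enqueue []
  #2 pop 1: in=[-2,4] → [-2,4] (was [-1,4]); enqueue [0]
  #3 pop 2: in=[-2,4] → [-2,4] (was [1,3]); enqueue [1]
  #4 pop 3: in=[-2,4] → [-3,4] (was [2,3]); enqueue []
  #5 pop 0: in=[-2,4] → [-2,4] (no change)
  #6 pop 1: in=[-3,4] → [-3,4] (was [-2,4]); enqueue [0,2,3]
  #7 pop 0: in=[-3,4] → [-3,4] (was [-2,4]); enqueue [1]
  #8 pop 2: in=[-3,4] → [-3,4] (was [-2,4]); enqueue []
  #9 pop 3: in=[-3,4] → [-4,4] (was [-3,4]); enqueue []
  #10 pop 1: in=[-4,4] → [-4,4] (was [-3,4]); enqueue [0,2,3]
  #11 pop 0: in=[-4,4] → [-4,4] (was [-3,4]); enqueue [1]
  #12 pop 2: in=[-4,4] → [-4,4] (was [-3,4]); enqueue []
  #13 pop 3: in=[-4,4] → [-4,4] (no change)
  #14 pop 1: in=[-4,4] → [-4,4] (no change)

Fixpoint:
  val[0] = [-4,4]
  val[1] = [-4,4]
  val[2] = [-4,4]
  val[3] = [-4,4]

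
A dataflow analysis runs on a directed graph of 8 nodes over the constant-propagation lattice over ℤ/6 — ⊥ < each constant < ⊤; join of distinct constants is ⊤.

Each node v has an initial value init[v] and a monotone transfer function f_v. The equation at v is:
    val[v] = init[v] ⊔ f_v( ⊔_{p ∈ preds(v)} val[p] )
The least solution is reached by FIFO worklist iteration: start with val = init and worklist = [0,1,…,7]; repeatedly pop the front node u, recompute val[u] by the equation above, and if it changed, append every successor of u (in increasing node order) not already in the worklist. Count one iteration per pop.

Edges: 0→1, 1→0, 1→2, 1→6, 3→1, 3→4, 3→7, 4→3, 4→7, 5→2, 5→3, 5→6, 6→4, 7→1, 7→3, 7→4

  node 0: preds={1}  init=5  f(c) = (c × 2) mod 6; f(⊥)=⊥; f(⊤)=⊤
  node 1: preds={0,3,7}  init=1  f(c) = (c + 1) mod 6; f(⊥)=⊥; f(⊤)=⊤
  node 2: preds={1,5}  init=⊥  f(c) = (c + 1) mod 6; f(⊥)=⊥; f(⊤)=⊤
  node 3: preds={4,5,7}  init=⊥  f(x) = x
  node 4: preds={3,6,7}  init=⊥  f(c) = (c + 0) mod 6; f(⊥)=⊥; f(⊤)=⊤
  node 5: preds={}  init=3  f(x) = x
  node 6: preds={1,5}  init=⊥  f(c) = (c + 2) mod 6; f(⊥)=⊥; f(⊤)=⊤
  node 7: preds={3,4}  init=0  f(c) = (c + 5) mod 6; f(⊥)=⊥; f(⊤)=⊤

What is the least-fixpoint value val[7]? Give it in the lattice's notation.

Worklist (12 pops):
  #1 pop 0: in=1 → ⊤ (was 5); enqueue []
  #2 pop 1: in=⊤ → ⊤ (was 1); enqueue [0]
  #3 pop 2: in=⊤ → ⊤ (was ⊥); enqueue []
  #4 pop 3: in=⊤ → ⊤ (was ⊥); enqueue [1]
  #5 pop 4: in=⊤ → ⊤ (was ⊥); enqueue [3]
  #6 pop 5: in=⊥ → 3 (no change)
  #7 pop 6: in=⊤ → ⊤ (was ⊥); enqueue [4]
  #8 pop 7: in=⊤ → ⊤ (was 0); enqueue []
  #9 pop 0: in=⊤ → ⊤ (no change)
  #10 pop 1: in=⊤ → ⊤ (no change)
  #11 pop 3: in=⊤ → ⊤ (no change)
  #12 pop 4: in=⊤ → ⊤ (no change)

Fixpoint:
  val[0] = ⊤
  val[1] = ⊤
  val[2] = ⊤
  val[3] = ⊤
  val[4] = ⊤
  val[5] = 3
  val[6] = ⊤
  val[7] = ⊤

⊤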